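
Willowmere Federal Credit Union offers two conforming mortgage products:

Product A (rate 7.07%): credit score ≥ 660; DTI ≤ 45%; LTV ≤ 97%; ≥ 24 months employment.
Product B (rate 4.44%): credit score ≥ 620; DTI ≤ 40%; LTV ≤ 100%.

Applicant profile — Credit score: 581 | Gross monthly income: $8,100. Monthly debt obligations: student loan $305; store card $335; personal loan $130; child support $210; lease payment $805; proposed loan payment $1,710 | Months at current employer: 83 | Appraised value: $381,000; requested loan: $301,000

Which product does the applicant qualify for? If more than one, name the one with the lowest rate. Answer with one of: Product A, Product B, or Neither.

Total debts = (305 + 335 + 130 + 210 + 805 + 1,710) = 3,495; DTI = 3,495/8,100 = 43.1%.
LTV = 301,000/381,000 = 79%.
Product A: score 581 < 660; DTI 43.1% ≤ 45%; LTV 79% ≤ 97%; employment 83 ≥ 24 mo → does not qualify.
Product B: score 581 < 620; DTI 43.1% > 40%; LTV 79% ≤ 100% → does not qualify.

Neither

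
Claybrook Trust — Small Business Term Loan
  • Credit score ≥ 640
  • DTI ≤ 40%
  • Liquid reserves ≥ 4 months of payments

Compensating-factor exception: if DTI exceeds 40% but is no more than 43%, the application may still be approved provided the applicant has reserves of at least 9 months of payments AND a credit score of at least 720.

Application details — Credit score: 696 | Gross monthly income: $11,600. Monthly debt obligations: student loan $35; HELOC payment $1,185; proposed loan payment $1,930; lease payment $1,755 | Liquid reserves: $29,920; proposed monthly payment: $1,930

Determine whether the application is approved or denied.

Denied

Credit score 696 ≥ 640 (meets base)
Total debts = (35 + 1,185 + 1,930 + 1,755) = 4,905. DTI = 4,905/11,600 = 42.3% > 40% — standard DTI limit exceeded.
Reserves: 29,920 ÷ 1,930 = 15.5 months (meets 4-month minimum)
DTI 42.3% is within the 40%–43% exception band; checking compensating factors.
Override check — reserves: 15.5 mo (ok); score: 696 (below 720).
Override conditions not both satisfied; exception does not apply.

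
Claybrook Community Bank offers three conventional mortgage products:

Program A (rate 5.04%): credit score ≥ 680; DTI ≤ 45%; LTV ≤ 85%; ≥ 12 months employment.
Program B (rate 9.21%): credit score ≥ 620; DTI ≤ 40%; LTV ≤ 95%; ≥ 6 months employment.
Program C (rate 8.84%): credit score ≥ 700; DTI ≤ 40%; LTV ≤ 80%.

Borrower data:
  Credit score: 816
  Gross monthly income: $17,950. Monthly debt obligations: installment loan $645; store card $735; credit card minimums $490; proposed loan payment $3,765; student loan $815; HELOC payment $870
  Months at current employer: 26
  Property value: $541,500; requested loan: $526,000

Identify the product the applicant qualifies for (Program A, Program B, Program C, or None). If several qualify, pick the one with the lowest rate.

None

Total debts = (645 + 735 + 490 + 3,765 + 815 + 870) = 7,320; DTI = 7,320/17,950 = 40.8%.
LTV = 526,000/541,500 = 97.1%.
Program A: score 816 ≥ 680; DTI 40.8% ≤ 45%; LTV 97.1% > 85%; employment 26 ≥ 12 mo → does not qualify.
Program B: score 816 ≥ 620; DTI 40.8% > 40%; LTV 97.1% > 95%; employment 26 ≥ 6 mo → does not qualify.
Program C: score 816 ≥ 700; DTI 40.8% > 40%; LTV 97.1% > 80% → does not qualify.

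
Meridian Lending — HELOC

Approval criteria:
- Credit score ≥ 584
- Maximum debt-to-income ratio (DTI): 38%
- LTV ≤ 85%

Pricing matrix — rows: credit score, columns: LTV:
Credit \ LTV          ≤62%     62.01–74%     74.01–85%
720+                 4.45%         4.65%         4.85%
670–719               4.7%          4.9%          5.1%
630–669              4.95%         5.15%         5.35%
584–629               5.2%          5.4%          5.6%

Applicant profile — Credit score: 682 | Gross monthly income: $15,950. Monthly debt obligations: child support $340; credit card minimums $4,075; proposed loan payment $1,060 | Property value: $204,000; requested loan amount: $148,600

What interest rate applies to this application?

4.9%

Credit score 682 ≥ 584; Total monthly debts = (340 + 4,075 + 1,060) = 5,475. DTI: 5,475 ÷ 15,950 = 34.3%, within the 38% cap
LTV = 148,600/204,000 = 72.8% ≤ 85%
Credit 682 → row 670–719; LTV 72.8% → column 62.01–74%. Grid cell → 4.9%.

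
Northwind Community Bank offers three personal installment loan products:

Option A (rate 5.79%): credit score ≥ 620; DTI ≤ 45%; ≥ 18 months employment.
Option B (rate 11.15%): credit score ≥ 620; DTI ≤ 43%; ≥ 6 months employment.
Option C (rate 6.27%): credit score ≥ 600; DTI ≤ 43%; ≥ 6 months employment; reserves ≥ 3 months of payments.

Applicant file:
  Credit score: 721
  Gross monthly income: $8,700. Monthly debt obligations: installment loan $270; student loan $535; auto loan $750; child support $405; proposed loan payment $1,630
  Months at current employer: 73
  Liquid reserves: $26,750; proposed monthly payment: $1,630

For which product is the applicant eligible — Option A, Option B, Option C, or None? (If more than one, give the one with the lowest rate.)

Total debts = (270 + 535 + 750 + 405 + 1,630) = 3,590; DTI = 3,590/8,700 = 41.3%.
Reserves = 26,750/1,630 = 16.4 months.
Option A: score 721 ≥ 620; DTI 41.3% ≤ 45%; employment 73 ≥ 18 mo → qualifies.
Option B: score 721 ≥ 620; DTI 41.3% ≤ 43%; employment 73 ≥ 6 mo → qualifies.
Option C: score 721 ≥ 600; DTI 41.3% ≤ 43%; employment 73 ≥ 6 mo; reserves 16.4 ≥ 3 mo → qualifies.
Qualifying: Option A, Option B, Option C. Lowest rate is 5.79% → Option A.

Option A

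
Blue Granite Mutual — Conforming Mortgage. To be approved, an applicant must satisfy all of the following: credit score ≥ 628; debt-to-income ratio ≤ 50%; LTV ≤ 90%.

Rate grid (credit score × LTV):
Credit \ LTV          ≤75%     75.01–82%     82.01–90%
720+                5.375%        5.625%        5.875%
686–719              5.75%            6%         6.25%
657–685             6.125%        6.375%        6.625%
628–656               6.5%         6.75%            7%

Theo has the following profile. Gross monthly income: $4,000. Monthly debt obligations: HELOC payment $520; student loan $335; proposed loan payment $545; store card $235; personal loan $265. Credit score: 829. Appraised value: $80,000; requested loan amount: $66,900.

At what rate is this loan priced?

Credit score 829 ≥ 628; Total monthly debts = (520 + 335 + 545 + 235 + 265) = 1,900. DTI = 1,900/4,000 = 47.5% ≤ 50%
LTV = 66,900/80,000 = 83.6% ≤ 90%
Score 829 is in the 720+ band; LTV 83.6% is in the 82.01–90% band → 5.875%.

5.875%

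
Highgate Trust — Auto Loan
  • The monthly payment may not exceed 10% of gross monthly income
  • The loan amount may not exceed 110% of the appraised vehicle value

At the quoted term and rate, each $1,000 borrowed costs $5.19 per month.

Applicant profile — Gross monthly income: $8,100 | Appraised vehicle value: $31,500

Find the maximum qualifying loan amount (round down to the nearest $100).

Payment cap: 10% × $8,100 = $810/month.
At $5.19 per $1,000, that supports 810/5.19 × 1,000 ≈ $156,069 → $156,000.
LTV cap: 110% × $31,500 = $34,650 → $34,600.
Binding constraint: loan-to-value.

$34,600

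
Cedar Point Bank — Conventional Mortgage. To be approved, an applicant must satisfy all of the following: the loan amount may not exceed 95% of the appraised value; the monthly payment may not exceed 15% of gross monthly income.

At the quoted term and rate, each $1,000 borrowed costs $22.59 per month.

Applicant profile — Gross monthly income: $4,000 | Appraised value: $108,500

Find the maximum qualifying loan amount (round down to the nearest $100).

Payment cap: 15% × $4,000 = $600/month.
At $22.59 per $1,000, that supports 600/22.59 × 1,000 ≈ $26,560 → $26,500.
LTV cap: 95% × $108,500 = $103,075 → $103,000.
Binding constraint: payment-to-income.

$26,500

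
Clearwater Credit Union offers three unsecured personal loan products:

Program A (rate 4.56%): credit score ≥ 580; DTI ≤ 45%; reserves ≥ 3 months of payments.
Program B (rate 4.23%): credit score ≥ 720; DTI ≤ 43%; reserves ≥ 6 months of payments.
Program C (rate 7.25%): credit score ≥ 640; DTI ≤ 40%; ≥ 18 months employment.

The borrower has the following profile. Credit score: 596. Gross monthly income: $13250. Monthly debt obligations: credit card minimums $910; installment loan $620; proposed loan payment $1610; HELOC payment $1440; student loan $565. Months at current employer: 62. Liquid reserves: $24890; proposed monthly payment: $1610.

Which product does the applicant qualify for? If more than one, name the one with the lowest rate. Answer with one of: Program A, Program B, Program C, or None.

Program A

Total debts = (910 + 620 + 1,610 + 1,440 + 565) = 5,145; DTI = 5,145/13,250 = 38.8%.
Reserves = 24,890/1,610 = 15.5 months.
Program A: score 596 ≥ 580; DTI 38.8% ≤ 45%; reserves 15.5 ≥ 3 mo → qualifies.
Program B: score 596 < 720; DTI 38.8% ≤ 43%; reserves 15.5 ≥ 6 mo → does not qualify.
Program C: score 596 < 640; DTI 38.8% ≤ 40%; employment 62 ≥ 18 mo → does not qualify.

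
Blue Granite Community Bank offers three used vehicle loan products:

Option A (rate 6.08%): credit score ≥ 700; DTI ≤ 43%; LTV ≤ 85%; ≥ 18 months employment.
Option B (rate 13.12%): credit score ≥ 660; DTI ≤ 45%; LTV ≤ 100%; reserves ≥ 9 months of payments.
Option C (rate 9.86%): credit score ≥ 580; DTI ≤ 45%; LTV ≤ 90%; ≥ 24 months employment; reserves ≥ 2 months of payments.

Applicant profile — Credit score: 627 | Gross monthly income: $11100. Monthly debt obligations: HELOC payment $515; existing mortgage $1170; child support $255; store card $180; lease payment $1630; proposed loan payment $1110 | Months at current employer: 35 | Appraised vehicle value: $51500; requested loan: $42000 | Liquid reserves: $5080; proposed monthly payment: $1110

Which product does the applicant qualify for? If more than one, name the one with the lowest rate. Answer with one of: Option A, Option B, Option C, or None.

Option C

Total debts = (515 + 1,170 + 255 + 180 + 1,630 + 1,110) = 4,860; DTI = 4,860/11,100 = 43.8%.
LTV = 42,000/51,500 = 81.6%.
Reserves = 5,080/1,110 = 4.6 months.
Option A: score 627 < 700; DTI 43.8% > 43%; LTV 81.6% ≤ 85%; employment 35 ≥ 18 mo → does not qualify.
Option B: score 627 < 660; DTI 43.8% ≤ 45%; LTV 81.6% ≤ 100%; reserves 4.6 < 9 mo → does not qualify.
Option C: score 627 ≥ 580; DTI 43.8% ≤ 45%; LTV 81.6% ≤ 90%; employment 35 ≥ 24 mo; reserves 4.6 ≥ 2 mo → qualifies.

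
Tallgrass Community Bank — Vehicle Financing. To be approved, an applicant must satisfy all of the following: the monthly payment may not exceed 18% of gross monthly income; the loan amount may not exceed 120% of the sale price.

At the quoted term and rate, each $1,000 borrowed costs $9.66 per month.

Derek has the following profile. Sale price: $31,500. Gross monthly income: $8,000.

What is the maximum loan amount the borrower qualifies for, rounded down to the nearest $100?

Payment cap: 18% × $8,000 = $1,440/month.
At $9.66 per $1,000, that supports 1,440/9.66 × 1,000 ≈ $149,068 → $149,000.
LTV cap: 120% × $31,500 = $37,800 → $37,800.
Binding constraint: loan-to-value.

$37,800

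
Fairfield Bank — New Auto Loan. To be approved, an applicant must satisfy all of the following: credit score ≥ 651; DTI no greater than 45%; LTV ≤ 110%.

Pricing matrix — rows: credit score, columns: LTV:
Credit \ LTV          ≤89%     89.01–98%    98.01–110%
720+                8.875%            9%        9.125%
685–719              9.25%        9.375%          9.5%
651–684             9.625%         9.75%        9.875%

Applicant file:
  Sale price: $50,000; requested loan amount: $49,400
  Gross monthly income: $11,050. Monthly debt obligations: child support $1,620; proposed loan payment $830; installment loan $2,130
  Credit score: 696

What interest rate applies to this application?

9.5%

Credit score 696 ≥ 651; Total monthly debts = (1,620 + 830 + 2,130) = 4,580. DTI: 4,580 ÷ 11,050 = 41.4%, within the 45% cap
LTV = 49,400/50,000 = 98.8% ≤ 110%
Row: 696 falls in 685–719. Column: 98.8% falls in 98.01–110%. Rate = 9.5%.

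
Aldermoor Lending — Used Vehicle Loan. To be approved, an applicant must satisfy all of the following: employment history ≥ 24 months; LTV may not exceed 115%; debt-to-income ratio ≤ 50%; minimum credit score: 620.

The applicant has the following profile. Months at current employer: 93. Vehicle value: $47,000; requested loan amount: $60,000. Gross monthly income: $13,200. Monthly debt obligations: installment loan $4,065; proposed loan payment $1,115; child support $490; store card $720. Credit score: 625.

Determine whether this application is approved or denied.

Denied

Employment 93 ≥ 24 months
Loan-to-value = 60,000/47,000 = 127.7% — fail (115% max)
Total monthly debts = (4,065 + 1,115 + 490 + 720) = 6,390. Debt-to-income = 6,390/13,200 = 48.4% — meets 50% limit
Credit score 625 ≥ 620 (meets)
Fails on LTV.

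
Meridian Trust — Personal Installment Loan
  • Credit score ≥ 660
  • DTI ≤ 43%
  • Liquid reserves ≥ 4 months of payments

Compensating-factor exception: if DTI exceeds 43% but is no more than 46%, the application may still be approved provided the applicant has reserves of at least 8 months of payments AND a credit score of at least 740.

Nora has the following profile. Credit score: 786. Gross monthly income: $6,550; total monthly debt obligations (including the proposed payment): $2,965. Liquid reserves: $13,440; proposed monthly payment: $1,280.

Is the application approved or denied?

Credit score 786 ≥ 660 (meets base)
DTI: 2,965 ÷ 6,550 = 45.3%, over the 43% base limit.
Liquid reserves cover 13,440/1,280 = 10.5 months — ≥ 4 required
DTI 45.3% is within the 43%–46% exception band; checking compensating factors.
Override check — reserves: 10.5 mo (ok); score: 786 (ok).
Both compensating conditions met → exception applies.

Approved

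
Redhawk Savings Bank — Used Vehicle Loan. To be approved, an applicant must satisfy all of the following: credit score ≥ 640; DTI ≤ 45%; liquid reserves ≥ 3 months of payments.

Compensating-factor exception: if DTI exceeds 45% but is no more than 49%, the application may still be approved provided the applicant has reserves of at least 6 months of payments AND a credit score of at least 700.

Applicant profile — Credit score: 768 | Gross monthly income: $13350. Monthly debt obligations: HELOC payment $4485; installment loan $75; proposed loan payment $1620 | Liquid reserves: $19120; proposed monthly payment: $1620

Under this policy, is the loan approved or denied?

Credit score 768 ≥ 640 (meets base)
Total debts = (4,485 + 75 + 1,620) = 6,180. DTI = 6,180/13,350 = 46.3% > 45% — standard DTI limit exceeded.
Reserves = 19,120/1,620 = 11.8 months ≥ 3
46.3% falls in the override range (45%–49%), so the compensating-factor test applies.
Reserves 11.8 ≥ 6 months; credit score 768 ≥ 700.
Both compensating conditions met → exception applies.

Approved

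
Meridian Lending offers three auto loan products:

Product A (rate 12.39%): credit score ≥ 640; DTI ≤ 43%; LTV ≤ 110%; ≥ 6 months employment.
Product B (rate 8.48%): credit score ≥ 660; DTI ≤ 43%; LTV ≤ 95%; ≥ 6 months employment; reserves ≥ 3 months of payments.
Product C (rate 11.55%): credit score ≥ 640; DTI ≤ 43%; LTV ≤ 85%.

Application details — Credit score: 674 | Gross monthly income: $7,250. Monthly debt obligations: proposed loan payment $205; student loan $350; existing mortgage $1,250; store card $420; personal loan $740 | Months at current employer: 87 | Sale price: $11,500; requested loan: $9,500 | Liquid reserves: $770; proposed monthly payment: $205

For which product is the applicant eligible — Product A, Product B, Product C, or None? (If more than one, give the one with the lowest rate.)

Product B

Total debts = (205 + 350 + 1,250 + 420 + 740) = 2,965; DTI = 2,965/7,250 = 40.9%.
LTV = 9,500/11,500 = 82.6%.
Reserves = 770/205 = 3.8 months.
Product A: score 674 ≥ 640; DTI 40.9% ≤ 43%; LTV 82.6% ≤ 110%; employment 87 ≥ 6 mo → qualifies.
Product B: score 674 ≥ 660; DTI 40.9% ≤ 43%; LTV 82.6% ≤ 95%; employment 87 ≥ 6 mo; reserves 3.8 ≥ 3 mo → qualifies.
Product C: score 674 ≥ 640; DTI 40.9% ≤ 43%; LTV 82.6% ≤ 85% → qualifies.
Qualifying: Product A, Product B, Product C. Lowest rate is 8.48% → Product B.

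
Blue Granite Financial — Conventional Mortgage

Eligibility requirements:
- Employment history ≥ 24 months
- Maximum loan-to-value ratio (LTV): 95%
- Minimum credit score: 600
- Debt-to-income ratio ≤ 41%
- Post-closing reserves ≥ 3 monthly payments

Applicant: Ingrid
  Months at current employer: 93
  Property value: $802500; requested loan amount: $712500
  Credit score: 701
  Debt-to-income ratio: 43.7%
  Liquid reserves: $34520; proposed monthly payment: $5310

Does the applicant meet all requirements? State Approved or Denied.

Employment 93 ≥ 24 months
LTV = 712,500/802,500 = 88.8% ≤ 95%
Credit score 701 ≥ 600 (meets)
DTI 43.7% > 41%
Reserves = 34,520/5,310 = 6.5 months ≥ 3
Fails on DTI.

Denied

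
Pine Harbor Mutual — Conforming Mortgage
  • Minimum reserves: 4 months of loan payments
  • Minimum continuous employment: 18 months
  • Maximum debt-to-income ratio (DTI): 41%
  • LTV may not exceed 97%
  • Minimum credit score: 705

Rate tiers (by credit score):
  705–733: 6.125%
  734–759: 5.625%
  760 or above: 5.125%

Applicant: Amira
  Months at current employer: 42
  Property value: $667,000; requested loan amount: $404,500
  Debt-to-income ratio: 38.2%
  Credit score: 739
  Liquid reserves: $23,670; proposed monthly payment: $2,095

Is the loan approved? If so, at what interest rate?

Approved at 5.625%

Credit score 739 ≥ 705 (meets minimum)
DTI 38.2% is within the 41% limit
Employment 42 ≥ 18 months
Loan-to-value = 404,500/667,000 = 60.6% — pass (97% max)
Reserves: 23,670 ÷ 2,095 = 11.3 months (meets 4-month minimum)
All requirements met. Score 739 falls in the 734–759 tier → 5.625%.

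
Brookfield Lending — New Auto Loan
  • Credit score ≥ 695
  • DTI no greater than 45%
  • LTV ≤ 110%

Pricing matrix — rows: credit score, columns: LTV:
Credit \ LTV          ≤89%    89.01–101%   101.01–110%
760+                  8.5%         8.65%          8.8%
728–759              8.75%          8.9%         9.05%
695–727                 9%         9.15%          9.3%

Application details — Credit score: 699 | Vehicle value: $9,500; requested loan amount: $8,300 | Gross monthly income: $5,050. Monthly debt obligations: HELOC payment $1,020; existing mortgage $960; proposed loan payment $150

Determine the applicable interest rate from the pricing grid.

Credit score 699 ≥ 695; Total monthly debts = (1,020 + 960 + 150) = 2,130. DTI = 2,130/5,050 = 42.2% ≤ 45%
Loan-to-value = 8,300/9,500 = 87.4% — pass (110% max)
Credit 699 → row 695–727; LTV 87.4% → column ≤89%. Grid cell → 9%.

9%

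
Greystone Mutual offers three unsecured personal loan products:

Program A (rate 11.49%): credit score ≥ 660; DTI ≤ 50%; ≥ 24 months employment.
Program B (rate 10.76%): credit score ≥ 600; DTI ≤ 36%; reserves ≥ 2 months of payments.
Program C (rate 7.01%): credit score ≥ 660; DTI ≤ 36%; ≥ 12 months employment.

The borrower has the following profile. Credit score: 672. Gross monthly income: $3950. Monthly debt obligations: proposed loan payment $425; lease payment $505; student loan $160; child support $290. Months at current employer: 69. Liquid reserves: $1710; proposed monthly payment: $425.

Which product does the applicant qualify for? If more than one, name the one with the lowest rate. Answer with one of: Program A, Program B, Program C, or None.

Total debts = (425 + 505 + 160 + 290) = 1,380; DTI = 1,380/3,950 = 34.9%.
Reserves = 1,710/425 = 4.0 months.
Program A: score 672 ≥ 660; DTI 34.9% ≤ 50%; employment 69 ≥ 24 mo → qualifies.
Program B: score 672 ≥ 600; DTI 34.9% ≤ 36%; reserves 4.0 ≥ 2 mo → qualifies.
Program C: score 672 ≥ 660; DTI 34.9% ≤ 36%; employment 69 ≥ 12 mo → qualifies.
Qualifying: Program A, Program B, Program C. Lowest rate is 7.01% → Program C.

Program C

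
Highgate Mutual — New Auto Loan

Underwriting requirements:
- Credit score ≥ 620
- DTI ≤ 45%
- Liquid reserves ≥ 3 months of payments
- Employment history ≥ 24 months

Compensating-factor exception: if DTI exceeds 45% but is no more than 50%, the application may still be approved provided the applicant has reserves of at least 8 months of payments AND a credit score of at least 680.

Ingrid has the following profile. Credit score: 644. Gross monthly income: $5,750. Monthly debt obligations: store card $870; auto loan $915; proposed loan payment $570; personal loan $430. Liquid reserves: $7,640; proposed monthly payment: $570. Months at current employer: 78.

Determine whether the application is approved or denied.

Denied

Credit score 644 ≥ 620 (meets base)
Total debts = (870 + 915 + 570 + 430) = 2,785. DTI: 2,785 ÷ 5,750 = 48.4%, over the 45% base limit.
Liquid reserves cover 7,640/570 = 13.4 months — ≥ 3 required
Employment 78 ≥ 24 months
DTI 48.4% is within the 45%–50% exception band; checking compensating factors.
Reserves 13.4 ≥ 8 months; credit score 644 < 680.
Override conditions not both satisfied; exception does not apply.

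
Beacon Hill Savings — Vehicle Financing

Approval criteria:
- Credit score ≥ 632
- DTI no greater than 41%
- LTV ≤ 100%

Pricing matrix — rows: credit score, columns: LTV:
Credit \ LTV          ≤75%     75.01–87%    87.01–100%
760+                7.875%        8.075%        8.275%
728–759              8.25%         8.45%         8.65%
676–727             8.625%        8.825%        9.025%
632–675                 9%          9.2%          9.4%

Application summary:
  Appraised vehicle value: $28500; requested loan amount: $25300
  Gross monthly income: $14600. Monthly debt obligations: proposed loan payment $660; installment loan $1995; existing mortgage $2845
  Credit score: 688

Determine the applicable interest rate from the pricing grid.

9.025%

Credit score 688 ≥ 632; Total monthly debts = (660 + 1,995 + 2,845) = 5,500. Debt-to-income = 5,500/14,600 = 37.7% — meets 41% limit
LTV: 25,300 ÷ 28,500 = 88.8%, within 100% cap
Credit 688 → row 676–727; LTV 88.8% → column 87.01–100%. Grid cell → 9.025%.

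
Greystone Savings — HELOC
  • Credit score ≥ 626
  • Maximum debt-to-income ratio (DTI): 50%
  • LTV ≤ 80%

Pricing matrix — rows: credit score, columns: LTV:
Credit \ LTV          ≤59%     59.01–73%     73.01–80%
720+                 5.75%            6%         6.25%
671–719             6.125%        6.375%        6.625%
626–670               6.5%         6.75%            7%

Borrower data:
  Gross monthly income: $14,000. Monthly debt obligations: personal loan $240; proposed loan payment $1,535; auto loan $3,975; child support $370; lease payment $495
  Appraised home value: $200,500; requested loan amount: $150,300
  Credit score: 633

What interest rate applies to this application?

7%

Credit score 633 ≥ 626; Total monthly debts = (240 + 1,535 + 3,975 + 370 + 495) = 6,615. DTI: 6,615 ÷ 14,000 = 47.2%, within the 50% cap
Loan-to-value = 150,300/200,500 = 75% — pass (80% max)
Credit 633 → row 626–670; LTV 75% → column 73.01–80%. Grid cell → 7%.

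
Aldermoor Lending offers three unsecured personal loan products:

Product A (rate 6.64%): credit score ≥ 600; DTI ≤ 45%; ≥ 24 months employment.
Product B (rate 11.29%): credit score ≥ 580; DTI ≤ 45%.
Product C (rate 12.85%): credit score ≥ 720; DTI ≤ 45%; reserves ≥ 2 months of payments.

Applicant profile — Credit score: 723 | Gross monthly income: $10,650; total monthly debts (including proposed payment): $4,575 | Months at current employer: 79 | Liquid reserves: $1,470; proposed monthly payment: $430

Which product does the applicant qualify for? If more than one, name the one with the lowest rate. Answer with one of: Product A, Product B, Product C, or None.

Product A

DTI = 4,575/10,650 = 43%.
Reserves = 1,470/430 = 3.4 months.
Product A: score 723 ≥ 600; DTI 43% ≤ 45%; employment 79 ≥ 24 mo → qualifies.
Product B: score 723 ≥ 580; DTI 43% ≤ 45% → qualifies.
Product C: score 723 ≥ 720; DTI 43% ≤ 45%; reserves 3.4 ≥ 2 mo → qualifies.
Qualifying: Product A, Product B, Product C. Lowest rate is 6.64% → Product A.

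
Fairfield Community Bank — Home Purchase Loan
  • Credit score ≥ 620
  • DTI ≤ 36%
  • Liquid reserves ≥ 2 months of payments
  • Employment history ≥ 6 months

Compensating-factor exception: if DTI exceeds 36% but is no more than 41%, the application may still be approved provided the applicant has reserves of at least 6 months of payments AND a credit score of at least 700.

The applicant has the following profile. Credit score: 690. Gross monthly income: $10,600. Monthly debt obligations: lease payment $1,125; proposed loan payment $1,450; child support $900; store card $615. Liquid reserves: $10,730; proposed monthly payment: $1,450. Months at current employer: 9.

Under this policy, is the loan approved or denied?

Credit score 690 ≥ 620 (meets base)
Total debts = (1,125 + 1,450 + 900 + 615) = 4,090. DTI: 4,090 ÷ 10,600 = 38.6%, over the 36% base limit.
Reserves: 10,730 ÷ 1,450 = 7.4 months (meets 2-month minimum)
Employment 9 ≥ 6 months
DTI 38.6% is within the 36%–41% exception band; checking compensating factors.
Reserves 7.4 ≥ 6 months; credit score 690 < 700.
Override conditions not both satisfied; exception does not apply.

Denied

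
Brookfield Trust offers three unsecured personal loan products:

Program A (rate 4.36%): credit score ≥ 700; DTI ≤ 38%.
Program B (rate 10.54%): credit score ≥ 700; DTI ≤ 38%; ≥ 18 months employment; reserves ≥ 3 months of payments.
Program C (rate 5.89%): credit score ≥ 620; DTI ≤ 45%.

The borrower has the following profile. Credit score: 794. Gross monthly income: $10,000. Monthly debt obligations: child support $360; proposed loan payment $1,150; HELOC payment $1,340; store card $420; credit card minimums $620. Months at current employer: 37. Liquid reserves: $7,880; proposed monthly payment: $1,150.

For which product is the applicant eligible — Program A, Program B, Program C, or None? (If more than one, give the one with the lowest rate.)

Program C

Total debts = (360 + 1,150 + 1,340 + 420 + 620) = 3,890; DTI = 3,890/10,000 = 38.9%.
Reserves = 7,880/1,150 = 6.9 months.
Program A: score 794 ≥ 700; DTI 38.9% > 38% → does not qualify.
Program B: score 794 ≥ 700; DTI 38.9% > 38%; employment 37 ≥ 18 mo; reserves 6.9 ≥ 3 mo → does not qualify.
Program C: score 794 ≥ 620; DTI 38.9% ≤ 45% → qualifies.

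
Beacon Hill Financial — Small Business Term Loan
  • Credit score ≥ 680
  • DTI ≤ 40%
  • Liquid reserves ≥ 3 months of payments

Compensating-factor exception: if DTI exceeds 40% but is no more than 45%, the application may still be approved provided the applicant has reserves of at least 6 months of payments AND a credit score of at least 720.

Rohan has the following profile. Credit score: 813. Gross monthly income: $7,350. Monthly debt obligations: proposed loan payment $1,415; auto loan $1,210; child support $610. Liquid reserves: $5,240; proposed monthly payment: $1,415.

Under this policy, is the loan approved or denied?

Credit score 813 ≥ 680 (meets base)
Total debts = (1,415 + 1,210 + 610) = 3,235. DTI = 3,235/7,350 = 44% > 40% — standard DTI limit exceeded.
Reserves: 5,240 ÷ 1,415 = 3.7 months (meets 3-month minimum)
44% falls in the override range (40%–45%), so the compensating-factor test applies.
Reserves 3.7 < 6 months; credit score 813 ≥ 720.
Override conditions not both satisfied; exception does not apply.

Denied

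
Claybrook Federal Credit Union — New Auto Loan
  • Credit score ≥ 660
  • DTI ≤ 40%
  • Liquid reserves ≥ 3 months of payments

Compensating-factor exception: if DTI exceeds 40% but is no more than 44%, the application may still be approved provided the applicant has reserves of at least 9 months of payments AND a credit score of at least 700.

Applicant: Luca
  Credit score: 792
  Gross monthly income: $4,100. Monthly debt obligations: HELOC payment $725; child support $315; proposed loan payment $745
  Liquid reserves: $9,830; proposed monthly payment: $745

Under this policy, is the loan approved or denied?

Approved

Credit score 792 ≥ 660 (meets base)
Total debts = (725 + 315 + 745) = 1,785. DTI = 1,785/4,100 = 43.5% > 40% — standard DTI limit exceeded.
Reserves: 9,830 ÷ 745 = 13.2 months (meets 3-month minimum)
DTI 43.5% is within the 40%–44% exception band; checking compensating factors.
Reserves 13.2 ≥ 9 months; credit score 792 ≥ 700.
Both override conditions satisfied; DTI exception granted.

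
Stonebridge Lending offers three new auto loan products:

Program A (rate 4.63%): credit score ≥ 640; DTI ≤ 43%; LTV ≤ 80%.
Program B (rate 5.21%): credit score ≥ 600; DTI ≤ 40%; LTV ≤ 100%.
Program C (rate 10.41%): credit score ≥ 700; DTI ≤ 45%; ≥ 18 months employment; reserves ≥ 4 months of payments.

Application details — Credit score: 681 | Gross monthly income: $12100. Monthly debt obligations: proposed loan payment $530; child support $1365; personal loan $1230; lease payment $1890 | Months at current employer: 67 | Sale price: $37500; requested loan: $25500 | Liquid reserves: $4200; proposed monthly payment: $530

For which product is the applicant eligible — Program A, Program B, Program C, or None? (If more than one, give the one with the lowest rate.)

Total debts = (530 + 1,365 + 1,230 + 1,890) = 5,015; DTI = 5,015/12,100 = 41.4%.
LTV = 25,500/37,500 = 68%.
Reserves = 4,200/530 = 7.9 months.
Program A: score 681 ≥ 640; DTI 41.4% ≤ 43%; LTV 68% ≤ 80% → qualifies.
Program B: score 681 ≥ 600; DTI 41.4% > 40%; LTV 68% ≤ 100% → does not qualify.
Program C: score 681 < 700; DTI 41.4% ≤ 45%; employment 67 ≥ 18 mo; reserves 7.9 ≥ 4 mo → does not qualify.

Program A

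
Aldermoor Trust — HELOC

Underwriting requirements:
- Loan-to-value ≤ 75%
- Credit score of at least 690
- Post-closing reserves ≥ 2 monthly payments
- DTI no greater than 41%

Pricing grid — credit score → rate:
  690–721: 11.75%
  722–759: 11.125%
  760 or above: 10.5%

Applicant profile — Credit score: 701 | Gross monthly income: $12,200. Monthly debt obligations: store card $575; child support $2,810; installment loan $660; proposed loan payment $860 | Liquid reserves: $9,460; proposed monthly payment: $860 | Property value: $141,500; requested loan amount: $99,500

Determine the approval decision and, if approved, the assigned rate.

Approved at 11.75%

Credit score 701 ≥ 690 (meets minimum)
Total monthly debts = (575 + 2,810 + 660 + 860) = 4,905. DTI: 4,905 ÷ 12,200 = 40.2%, within the 41% cap
Reserves = 9,460/860 = 11.0 months ≥ 2
LTV: 99,500 ÷ 141,500 = 70.3%, within 75% cap
All requirements met. Score 701 falls in the 690–721 tier → 11.75%.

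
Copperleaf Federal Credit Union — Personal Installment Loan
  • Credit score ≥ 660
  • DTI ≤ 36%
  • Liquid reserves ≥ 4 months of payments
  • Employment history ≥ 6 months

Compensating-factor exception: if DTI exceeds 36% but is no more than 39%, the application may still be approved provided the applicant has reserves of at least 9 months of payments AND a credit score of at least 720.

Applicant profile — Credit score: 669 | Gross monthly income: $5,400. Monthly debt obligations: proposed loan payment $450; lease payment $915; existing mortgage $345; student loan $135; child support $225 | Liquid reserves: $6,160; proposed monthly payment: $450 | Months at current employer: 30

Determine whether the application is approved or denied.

Credit score 669 ≥ 660 (meets base)
Total debts = (450 + 915 + 345 + 135 + 225) = 2,070. DTI: 2,070 ÷ 5,400 = 38.3%, over the 36% base limit.
Reserves: 6,160 ÷ 450 = 13.7 months (meets 4-month minimum)
Employment 30 ≥ 6 months
DTI 38.3% is within the 36%–39% exception band; checking compensating factors.
Override check — reserves: 13.7 mo (ok); score: 669 (below 720).
Override conditions not both satisfied; exception does not apply.

Denied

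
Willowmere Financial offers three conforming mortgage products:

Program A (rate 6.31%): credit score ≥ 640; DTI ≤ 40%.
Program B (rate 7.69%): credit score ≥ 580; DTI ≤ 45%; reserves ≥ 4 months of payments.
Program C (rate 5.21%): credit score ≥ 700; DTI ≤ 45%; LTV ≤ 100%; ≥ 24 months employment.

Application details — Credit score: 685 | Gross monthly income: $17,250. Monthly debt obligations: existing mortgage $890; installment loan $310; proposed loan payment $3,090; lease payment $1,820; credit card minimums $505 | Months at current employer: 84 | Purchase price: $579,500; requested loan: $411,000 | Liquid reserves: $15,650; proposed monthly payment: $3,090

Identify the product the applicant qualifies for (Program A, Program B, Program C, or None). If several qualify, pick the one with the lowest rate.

Program A

Total debts = (890 + 310 + 3,090 + 1,820 + 505) = 6,615; DTI = 6,615/17,250 = 38.3%.
LTV = 411,000/579,500 = 70.9%.
Reserves = 15,650/3,090 = 5.1 months.
Program A: score 685 ≥ 640; DTI 38.3% ≤ 40% → qualifies.
Program B: score 685 ≥ 580; DTI 38.3% ≤ 45%; reserves 5.1 ≥ 4 mo → qualifies.
Program C: score 685 < 700; DTI 38.3% ≤ 45%; LTV 70.9% ≤ 100%; employment 84 ≥ 24 mo → does not qualify.
Qualifying: Program A, Program B. Lowest rate is 6.31% → Program A.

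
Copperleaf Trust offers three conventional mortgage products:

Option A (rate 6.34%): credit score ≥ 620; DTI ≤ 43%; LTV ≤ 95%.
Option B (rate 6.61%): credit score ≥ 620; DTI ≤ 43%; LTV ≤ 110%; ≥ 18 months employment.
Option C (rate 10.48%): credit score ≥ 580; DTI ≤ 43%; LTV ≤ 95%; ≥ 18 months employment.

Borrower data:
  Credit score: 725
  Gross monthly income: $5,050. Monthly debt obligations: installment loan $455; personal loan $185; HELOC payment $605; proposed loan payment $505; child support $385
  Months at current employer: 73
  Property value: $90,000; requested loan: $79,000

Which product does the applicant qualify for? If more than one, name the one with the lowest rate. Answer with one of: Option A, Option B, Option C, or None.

Total debts = (455 + 185 + 605 + 505 + 385) = 2,135; DTI = 2,135/5,050 = 42.3%.
LTV = 79,000/90,000 = 87.8%.
Option A: score 725 ≥ 620; DTI 42.3% ≤ 43%; LTV 87.8% ≤ 95% → qualifies.
Option B: score 725 ≥ 620; DTI 42.3% ≤ 43%; LTV 87.8% ≤ 110%; employment 73 ≥ 18 mo → qualifies.
Option C: score 725 ≥ 580; DTI 42.3% ≤ 43%; LTV 87.8% ≤ 95%; employment 73 ≥ 18 mo → qualifies.
Qualifying: Option A, Option B, Option C. Lowest rate is 6.34% → Option A.

Option A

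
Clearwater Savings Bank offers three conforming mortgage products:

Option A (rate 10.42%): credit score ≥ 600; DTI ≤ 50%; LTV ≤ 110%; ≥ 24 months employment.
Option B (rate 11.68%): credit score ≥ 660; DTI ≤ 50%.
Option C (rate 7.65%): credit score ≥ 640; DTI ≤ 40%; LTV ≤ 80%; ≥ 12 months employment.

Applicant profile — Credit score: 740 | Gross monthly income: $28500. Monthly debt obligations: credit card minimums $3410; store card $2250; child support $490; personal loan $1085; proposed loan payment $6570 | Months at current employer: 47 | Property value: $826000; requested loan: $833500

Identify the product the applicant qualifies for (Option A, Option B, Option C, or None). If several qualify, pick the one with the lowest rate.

Total debts = (3,410 + 2,250 + 490 + 1,085 + 6,570) = 13,805; DTI = 13,805/28,500 = 48.4%.
LTV = 833,500/826,000 = 100.9%.
Option A: score 740 ≥ 600; DTI 48.4% ≤ 50%; LTV 100.9% ≤ 110%; employment 47 ≥ 24 mo → qualifies.
Option B: score 740 ≥ 660; DTI 48.4% ≤ 50% → qualifies.
Option C: score 740 ≥ 640; DTI 48.4% > 40%; LTV 100.9% > 80%; employment 47 ≥ 12 mo → does not qualify.
Qualifying: Option A, Option B. Lowest rate is 10.42% → Option A.

Option A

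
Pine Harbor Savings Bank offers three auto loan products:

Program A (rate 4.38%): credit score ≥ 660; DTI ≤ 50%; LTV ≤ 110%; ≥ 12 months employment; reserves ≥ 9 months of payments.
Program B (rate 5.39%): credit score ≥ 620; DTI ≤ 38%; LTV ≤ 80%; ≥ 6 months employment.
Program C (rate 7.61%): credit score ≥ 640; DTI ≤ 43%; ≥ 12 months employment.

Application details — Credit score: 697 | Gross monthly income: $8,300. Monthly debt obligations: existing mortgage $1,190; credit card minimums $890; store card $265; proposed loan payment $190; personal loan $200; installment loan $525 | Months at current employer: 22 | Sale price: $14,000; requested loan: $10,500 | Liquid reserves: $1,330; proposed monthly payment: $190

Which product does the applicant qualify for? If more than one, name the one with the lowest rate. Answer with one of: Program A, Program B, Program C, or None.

Program C

Total debts = (1,190 + 890 + 265 + 190 + 200 + 525) = 3,260; DTI = 3,260/8,300 = 39.3%.
LTV = 10,500/14,000 = 75%.
Reserves = 1,330/190 = 7.0 months.
Program A: score 697 ≥ 660; DTI 39.3% ≤ 50%; LTV 75% ≤ 110%; employment 22 ≥ 12 mo; reserves 7.0 < 9 mo → does not qualify.
Program B: score 697 ≥ 620; DTI 39.3% > 38%; LTV 75% ≤ 80%; employment 22 ≥ 6 mo → does not qualify.
Program C: score 697 ≥ 640; DTI 39.3% ≤ 43%; employment 22 ≥ 12 mo → qualifies.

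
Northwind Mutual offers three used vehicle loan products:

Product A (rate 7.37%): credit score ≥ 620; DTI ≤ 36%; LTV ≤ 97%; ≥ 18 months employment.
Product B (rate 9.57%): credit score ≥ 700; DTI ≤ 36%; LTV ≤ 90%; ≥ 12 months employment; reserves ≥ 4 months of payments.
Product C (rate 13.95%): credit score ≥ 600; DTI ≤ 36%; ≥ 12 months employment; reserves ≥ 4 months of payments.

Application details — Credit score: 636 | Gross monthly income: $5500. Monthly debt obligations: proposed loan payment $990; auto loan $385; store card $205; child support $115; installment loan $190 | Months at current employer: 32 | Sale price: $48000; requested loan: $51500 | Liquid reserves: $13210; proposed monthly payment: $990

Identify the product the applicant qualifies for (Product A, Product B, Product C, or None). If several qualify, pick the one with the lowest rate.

Total debts = (990 + 385 + 205 + 115 + 190) = 1,885; DTI = 1,885/5,500 = 34.3%.
LTV = 51,500/48,000 = 107.3%.
Reserves = 13,210/990 = 13.3 months.
Product A: score 636 ≥ 620; DTI 34.3% ≤ 36%; LTV 107.3% > 97%; employment 32 ≥ 18 mo → does not qualify.
Product B: score 636 < 700; DTI 34.3% ≤ 36%; LTV 107.3% > 90%; employment 32 ≥ 12 mo; reserves 13.3 ≥ 4 mo → does not qualify.
Product C: score 636 ≥ 600; DTI 34.3% ≤ 36%; employment 32 ≥ 12 mo; reserves 13.3 ≥ 4 mo → qualifies.

Product C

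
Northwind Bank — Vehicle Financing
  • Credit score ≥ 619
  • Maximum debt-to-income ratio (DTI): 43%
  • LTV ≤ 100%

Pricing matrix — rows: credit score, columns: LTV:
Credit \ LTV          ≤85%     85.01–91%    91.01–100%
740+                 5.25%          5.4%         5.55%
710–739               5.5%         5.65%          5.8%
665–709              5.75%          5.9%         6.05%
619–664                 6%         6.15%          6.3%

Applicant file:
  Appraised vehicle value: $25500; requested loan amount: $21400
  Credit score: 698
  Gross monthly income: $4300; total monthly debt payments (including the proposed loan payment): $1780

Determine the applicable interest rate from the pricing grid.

Credit score 698 ≥ 619; DTI = 1,780/4,300 = 41.4% ≤ 43%
Loan-to-value = 21,400/25,500 = 83.9% — pass (100% max)
Credit 698 → row 665–709; LTV 83.9% → column ≤85%. Grid cell → 5.75%.

5.75%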